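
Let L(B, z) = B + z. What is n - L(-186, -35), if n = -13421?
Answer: -13200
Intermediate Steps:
n - L(-186, -35) = -13421 - (-186 - 35) = -13421 - 1*(-221) = -13421 + 221 = -13200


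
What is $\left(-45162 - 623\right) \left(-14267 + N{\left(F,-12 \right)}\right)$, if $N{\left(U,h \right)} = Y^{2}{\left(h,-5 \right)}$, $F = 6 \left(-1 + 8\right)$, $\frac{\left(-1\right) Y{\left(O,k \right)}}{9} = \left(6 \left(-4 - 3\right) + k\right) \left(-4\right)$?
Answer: $-130423013645$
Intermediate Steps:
$Y{\left(O,k \right)} = -1512 + 36 k$ ($Y{\left(O,k \right)} = - 9 \left(6 \left(-4 - 3\right) + k\right) \left(-4\right) = - 9 \left(6 \left(-7\right) + k\right) \left(-4\right) = - 9 \left(-42 + k\right) \left(-4\right) = - 9 \left(168 - 4 k\right) = -1512 + 36 k$)
$F = 42$ ($F = 6 \cdot 7 = 42$)
$N{\left(U,h \right)} = 2862864$ ($N{\left(U,h \right)} = \left(-1512 + 36 \left(-5\right)\right)^{2} = \left(-1512 - 180\right)^{2} = \left(-1692\right)^{2} = 2862864$)
$\left(-45162 - 623\right) \left(-14267 + N{\left(F,-12 \right)}\right) = \left(-45162 - 623\right) \left(-14267 + 2862864\right) = \left(-45785\right) 2848597 = -130423013645$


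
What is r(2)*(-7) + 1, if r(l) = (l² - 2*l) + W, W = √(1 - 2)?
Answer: 1 - 7*I ≈ 1.0 - 7.0*I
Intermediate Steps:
W = I (W = √(-1) = I ≈ 1.0*I)
r(l) = I + l² - 2*l (r(l) = (l² - 2*l) + I = I + l² - 2*l)
r(2)*(-7) + 1 = (I + 2² - 2*2)*(-7) + 1 = (I + 4 - 4)*(-7) + 1 = I*(-7) + 1 = -7*I + 1 = 1 - 7*I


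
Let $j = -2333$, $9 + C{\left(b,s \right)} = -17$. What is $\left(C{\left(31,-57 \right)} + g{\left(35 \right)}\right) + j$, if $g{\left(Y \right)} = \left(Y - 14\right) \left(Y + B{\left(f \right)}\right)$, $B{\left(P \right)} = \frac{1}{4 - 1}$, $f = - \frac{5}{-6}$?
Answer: $-1617$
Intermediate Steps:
$C{\left(b,s \right)} = -26$ ($C{\left(b,s \right)} = -9 - 17 = -26$)
$f = \frac{5}{6}$ ($f = \left(-5\right) \left(- \frac{1}{6}\right) = \frac{5}{6} \approx 0.83333$)
$B{\left(P \right)} = \frac{1}{3}$
$g{\left(Y \right)} = \left(-14 + Y\right) \left(\frac{1}{3} + Y\right)$ ($g{\left(Y \right)} = \left(Y - 14\right) \left(Y + \frac{1}{3}\right) = \left(-14 + Y\right) \left(\frac{1}{3} + Y\right)$)
$\left(C{\left(31,-57 \right)} + g{\left(35 \right)}\right) + j = \left(-26 - \left(483 - 1225\right)\right) - 2333 = \left(-26 - -742\right) - 2333 = \left(-26 + 742\right) - 2333 = 716 - 2333 = -1617$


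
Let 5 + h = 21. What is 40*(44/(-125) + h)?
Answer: 15648/25 ≈ 625.92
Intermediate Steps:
h = 16 (h = -5 + 21 = 16)
40*(44/(-125) + h) = 40*(44/(-125) + 16) = 40*(44*(-1/125) + 16) = 40*(-44/125 + 16) = 40*(1956/125) = 15648/25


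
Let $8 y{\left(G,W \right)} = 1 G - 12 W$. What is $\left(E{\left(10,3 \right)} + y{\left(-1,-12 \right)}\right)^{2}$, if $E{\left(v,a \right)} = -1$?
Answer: $\frac{18225}{64} \approx 284.77$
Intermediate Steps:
$y{\left(G,W \right)} = - \frac{3 W}{2} + \frac{G}{8}$ ($y{\left(G,W \right)} = \frac{1 G - 12 W}{8} = \frac{G - 12 W}{8} = - \frac{3 W}{2} + \frac{G}{8}$)
$\left(E{\left(10,3 \right)} + y{\left(-1,-12 \right)}\right)^{2} = \left(-1 + \left(\left(- \frac{3}{2}\right) \left(-12\right) + \frac{1}{8} \left(-1\right)\right)\right)^{2} = \left(-1 + \left(18 - \frac{1}{8}\right)\right)^{2} = \left(-1 + \frac{143}{8}\right)^{2} = \left(\frac{135}{8}\right)^{2} = \frac{18225}{64}$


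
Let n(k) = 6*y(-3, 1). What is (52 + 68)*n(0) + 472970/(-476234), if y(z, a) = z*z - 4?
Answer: 856984715/238117 ≈ 3599.0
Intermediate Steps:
y(z, a) = -4 + z² (y(z, a) = z² - 4 = -4 + z²)
n(k) = 30 (n(k) = 6*(-4 + (-3)²) = 6*(-4 + 9) = 6*5 = 30)
(52 + 68)*n(0) + 472970/(-476234) = (52 + 68)*30 + 472970/(-476234) = 120*30 + 472970*(-1/476234) = 3600 - 236485/238117 = 856984715/238117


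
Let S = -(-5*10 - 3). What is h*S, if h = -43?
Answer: -2279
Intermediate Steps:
S = 53 (S = -(-50 - 3) = -1*(-53) = 53)
h*S = -43*53 = -2279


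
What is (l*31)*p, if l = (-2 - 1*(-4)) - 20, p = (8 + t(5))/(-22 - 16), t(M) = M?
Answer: 3627/19 ≈ 190.89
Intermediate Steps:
p = -13/38 (p = (8 + 5)/(-22 - 16) = 13/(-38) = 13*(-1/38) = -13/38 ≈ -0.34211)
l = -18 (l = (-2 + 4) - 20 = 2 - 20 = -18)
(l*31)*p = -18*31*(-13/38) = -558*(-13/38) = 3627/19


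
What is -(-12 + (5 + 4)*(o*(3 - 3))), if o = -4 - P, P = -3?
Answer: 12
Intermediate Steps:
o = -1 (o = -4 - 1*(-3) = -4 + 3 = -1)
-(-12 + (5 + 4)*(o*(3 - 3))) = -(-12 + (5 + 4)*(-(3 - 3))) = -(-12 + 9*(-1*0)) = -(-12 + 9*0) = -(-12 + 0) = -1*(-12) = 12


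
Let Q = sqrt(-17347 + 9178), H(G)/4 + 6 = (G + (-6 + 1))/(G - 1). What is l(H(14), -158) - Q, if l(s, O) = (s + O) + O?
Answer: -4384/13 - I*sqrt(8169) ≈ -337.23 - 90.383*I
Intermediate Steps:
H(G) = -24 + 4*(-5 + G)/(-1 + G) (H(G) = -24 + 4*((G + (-6 + 1))/(G - 1)) = -24 + 4*((G - 5)/(-1 + G)) = -24 + 4*((-5 + G)/(-1 + G)) = -24 + 4*(-5 + G)/(-1 + G))
l(s, O) = s + 2*O (l(s, O) = (O + s) + O = s + 2*O)
Q = I*sqrt(8169) (Q = sqrt(-8169) = I*sqrt(8169) ≈ 90.383*I)
l(H(14), -158) - Q = (4*(1 - 5*14)/(-1 + 14) + 2*(-158)) - I*sqrt(8169) = (4*(1 - 70)/13 - 316) - I*sqrt(8169) = (4*(1/13)*(-69) - 316) - I*sqrt(8169) = (-276/13 - 316) - I*sqrt(8169) = -4384/13 - I*sqrt(8169)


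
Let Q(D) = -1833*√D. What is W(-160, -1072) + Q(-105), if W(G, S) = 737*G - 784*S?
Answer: 722528 - 1833*I*√105 ≈ 7.2253e+5 - 18783.0*I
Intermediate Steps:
W(G, S) = -784*S + 737*G
W(-160, -1072) + Q(-105) = (-784*(-1072) + 737*(-160)) - 1833*I*√105 = (840448 - 117920) - 1833*I*√105 = 722528 - 1833*I*√105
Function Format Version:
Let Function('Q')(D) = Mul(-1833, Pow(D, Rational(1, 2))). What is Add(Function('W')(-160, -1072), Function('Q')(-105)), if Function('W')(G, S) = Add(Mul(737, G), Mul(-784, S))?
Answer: Add(722528, Mul(-1833, I, Pow(105, Rational(1, 2)))) ≈ Add(7.2253e+5, Mul(-18783., I))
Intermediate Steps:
Function('W')(G, S) = Add(Mul(-784, S), Mul(737, G))
Add(Function('W')(-160, -1072), Function('Q')(-105)) = Add(Add(Mul(-784, -1072), Mul(737, -160)), Mul(-1833, Pow(-105, Rational(1, 2)))) = Add(Add(840448, -117920), Mul(-1833, Mul(I, Pow(105, Rational(1, 2))))) = Add(722528, Mul(-1833, I, Pow(105, Rational(1, 2))))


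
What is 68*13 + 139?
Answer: 1023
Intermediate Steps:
68*13 + 139 = 884 + 139 = 1023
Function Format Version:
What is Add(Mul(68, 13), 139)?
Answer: 1023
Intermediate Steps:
Add(Mul(68, 13), 139) = Add(884, 139) = 1023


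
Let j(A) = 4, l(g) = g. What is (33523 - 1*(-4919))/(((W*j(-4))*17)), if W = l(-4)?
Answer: -19221/136 ≈ -141.33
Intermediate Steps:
W = -4
(33523 - 1*(-4919))/(((W*j(-4))*17)) = (33523 - 1*(-4919))/((-4*4*17)) = (33523 + 4919)/((-16*17)) = 38442/(-272) = 38442*(-1/272) = -19221/136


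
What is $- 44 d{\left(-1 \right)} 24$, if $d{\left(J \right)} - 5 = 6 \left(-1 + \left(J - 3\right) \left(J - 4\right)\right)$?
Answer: $-125664$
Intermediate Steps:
$d{\left(J \right)} = -1 + 6 \left(-4 + J\right) \left(-3 + J\right)$ ($d{\left(J \right)} = 5 + 6 \left(-1 + \left(J - 3\right) \left(J - 4\right)\right) = 5 + 6 \left(-1 + \left(-3 + J\right) \left(-4 + J\right)\right) = 5 + 6 \left(-1 + \left(-4 + J\right) \left(-3 + J\right)\right) = 5 + \left(-6 + 6 \left(-4 + J\right) \left(-3 + J\right)\right) = -1 + 6 \left(-4 + J\right) \left(-3 + J\right)$)
$- 44 d{\left(-1 \right)} 24 = - 44 \left(71 - -42 + 6 \left(-1\right)^{2}\right) 24 = - 44 \left(71 + 42 + 6 \cdot 1\right) 24 = - 44 \left(71 + 42 + 6\right) 24 = \left(-44\right) 119 \cdot 24 = \left(-5236\right) 24 = -125664$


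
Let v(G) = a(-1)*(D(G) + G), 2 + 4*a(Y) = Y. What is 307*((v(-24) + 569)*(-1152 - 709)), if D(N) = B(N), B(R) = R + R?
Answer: -355936721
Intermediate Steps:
a(Y) = -½ + Y/4
B(R) = 2*R
D(N) = 2*N
v(G) = -9*G/4 (v(G) = (-½ + (¼)*(-1))*(2*G + G) = (-½ - ¼)*(3*G) = -9*G/4)
307*((v(-24) + 569)*(-1152 - 709)) = 307*((-9/4*(-24) + 569)*(-1152 - 709)) = 307*((54 + 569)*(-1861)) = 307*(623*(-1861)) = 307*(-1159403) = -355936721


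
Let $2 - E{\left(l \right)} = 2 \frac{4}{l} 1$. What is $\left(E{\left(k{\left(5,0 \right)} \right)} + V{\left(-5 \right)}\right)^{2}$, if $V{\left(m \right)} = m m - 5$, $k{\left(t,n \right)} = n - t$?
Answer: $\frac{13924}{25} \approx 556.96$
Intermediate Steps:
$E{\left(l \right)} = 2 - \frac{8}{l}$ ($E{\left(l \right)} = 2 - 2 \frac{4}{l} 1 = 2 - \frac{8}{l} 1 = 2 - \frac{8}{l}$)
$V{\left(m \right)} = -5 + m^{2}$ ($V{\left(m \right)} = m^{2} - 5 = -5 + m^{2}$)
$\left(E{\left(k{\left(5,0 \right)} \right)} + V{\left(-5 \right)}\right)^{2} = \left(\left(2 - \frac{8}{0 - 5}\right) - \left(5 - \left(-5\right)^{2}\right)\right)^{2} = \left(\left(2 - \frac{8}{0 - 5}\right) + \left(-5 + 25\right)\right)^{2} = \left(\left(2 - \frac{8}{-5}\right) + 20\right)^{2} = \left(\left(2 - - \frac{8}{5}\right) + 20\right)^{2} = \left(\left(2 + \frac{8}{5}\right) + 20\right)^{2} = \left(\frac{18}{5} + 20\right)^{2} = \left(\frac{118}{5}\right)^{2} = \frac{13924}{25}$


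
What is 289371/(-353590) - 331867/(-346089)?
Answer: 17196732511/122373609510 ≈ 0.14053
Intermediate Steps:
289371/(-353590) - 331867/(-346089) = 289371*(-1/353590) - 331867*(-1/346089) = -289371/353590 + 331867/346089 = 17196732511/122373609510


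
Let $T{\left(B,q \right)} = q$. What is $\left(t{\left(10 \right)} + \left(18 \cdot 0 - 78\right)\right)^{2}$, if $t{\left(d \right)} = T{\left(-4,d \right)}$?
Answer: $4624$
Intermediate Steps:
$t{\left(d \right)} = d$
$\left(t{\left(10 \right)} + \left(18 \cdot 0 - 78\right)\right)^{2} = \left(10 + \left(18 \cdot 0 - 78\right)\right)^{2} = \left(10 + \left(0 - 78\right)\right)^{2} = \left(10 - 78\right)^{2} = \left(-68\right)^{2} = 4624$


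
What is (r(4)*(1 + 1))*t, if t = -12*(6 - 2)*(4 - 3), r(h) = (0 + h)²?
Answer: -1536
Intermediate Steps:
r(h) = h²
t = -48 ≈ -48.000
(r(4)*(1 + 1))*t = (4²*(1 + 1))*(-48) = (16*2)*(-48) = 32*(-48) = -1536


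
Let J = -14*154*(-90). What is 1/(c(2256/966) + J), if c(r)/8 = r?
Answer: 161/31243448 ≈ 5.1531e-6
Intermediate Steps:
c(r) = 8*r
J = 194040 (J = -2156*(-90) = 194040)
1/(c(2256/966) + J) = 1/(8*(2256/966) + 194040) = 1/(8*(2256*(1/966)) + 194040) = 1/(8*(376/161) + 194040) = 1/(3008/161 + 194040) = 1/(31243448/161) = 161/31243448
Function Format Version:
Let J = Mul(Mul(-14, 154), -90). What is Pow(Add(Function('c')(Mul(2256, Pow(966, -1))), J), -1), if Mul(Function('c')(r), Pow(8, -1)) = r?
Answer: Rational(161, 31243448) ≈ 5.1531e-6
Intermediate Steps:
Function('c')(r) = Mul(8, r)
J = 194040 (J = Mul(-2156, -90) = 194040)
Pow(Add(Function('c')(Mul(2256, Pow(966, -1))), J), -1) = Pow(Add(Mul(8, Mul(2256, Pow(966, -1))), 194040), -1) = Pow(Add(Mul(8, Mul(2256, Rational(1, 966))), 194040), -1) = Pow(Add(Mul(8, Rational(376, 161)), 194040), -1) = Pow(Add(Rational(3008, 161), 194040), -1) = Pow(Rational(31243448, 161), -1) = Rational(161, 31243448)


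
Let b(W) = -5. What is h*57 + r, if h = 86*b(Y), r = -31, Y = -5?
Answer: -24541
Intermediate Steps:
h = -430 (h = 86*(-5) = -430)
h*57 + r = -430*57 - 31 = -24510 - 31 = -24541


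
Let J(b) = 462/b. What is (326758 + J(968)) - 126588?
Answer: 8807501/44 ≈ 2.0017e+5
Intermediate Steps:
(326758 + J(968)) - 126588 = (326758 + 462/968) - 126588 = (326758 + 462*(1/968)) - 126588 = (326758 + 21/44) - 126588 = 14377373/44 - 126588 = 8807501/44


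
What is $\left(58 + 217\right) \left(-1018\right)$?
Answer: $-279950$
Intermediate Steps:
$\left(58 + 217\right) \left(-1018\right) = 275 \left(-1018\right) = -279950$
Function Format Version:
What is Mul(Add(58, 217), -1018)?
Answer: -279950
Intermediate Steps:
Mul(Add(58, 217), -1018) = Mul(275, -1018) = -279950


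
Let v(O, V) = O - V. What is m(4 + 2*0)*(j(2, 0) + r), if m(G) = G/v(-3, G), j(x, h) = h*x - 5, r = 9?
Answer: -16/7 ≈ -2.2857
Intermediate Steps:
j(x, h) = -5 + h*x
m(G) = G/(-3 - G)
m(4 + 2*0)*(j(2, 0) + r) = (-(4 + 2*0)/(3 + (4 + 2*0)))*((-5 + 0*2) + 9) = (-(4 + 0)/(3 + (4 + 0)))*((-5 + 0) + 9) = (-1*4/(3 + 4))*(-5 + 9) = -1*4/7*4 = -1*4*⅐*4 = -4/7*4 = -16/7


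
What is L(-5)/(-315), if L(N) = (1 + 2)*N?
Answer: 1/21 ≈ 0.047619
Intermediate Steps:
L(N) = 3*N
L(-5)/(-315) = (3*(-5))/(-315) = -15*(-1/315) = 1/21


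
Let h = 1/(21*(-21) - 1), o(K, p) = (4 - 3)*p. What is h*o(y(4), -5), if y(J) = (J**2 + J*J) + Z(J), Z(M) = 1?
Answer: 5/442 ≈ 0.011312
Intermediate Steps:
y(J) = 1 + 2*J**2 (y(J) = (J**2 + J*J) + 1 = (J**2 + J**2) + 1 = 2*J**2 + 1 = 1 + 2*J**2)
o(K, p) = p (o(K, p) = 1*p = p)
h = -1/442 (h = 1/(-441 - 1) = 1/(-442) = -1/442 ≈ -0.0022624)
h*o(y(4), -5) = -1/442*(-5) = 5/442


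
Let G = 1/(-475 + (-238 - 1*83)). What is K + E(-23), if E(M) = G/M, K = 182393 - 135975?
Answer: 849820745/18308 ≈ 46418.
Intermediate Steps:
G = -1/796 (G = 1/(-475 + (-238 - 83)) = 1/(-475 - 321) = 1/(-796) = -1/796 ≈ -0.0012563)
K = 46418
E(M) = -1/(796*M)
K + E(-23) = 46418 - 1/796/(-23) = 46418 - 1/796*(-1/23) = 46418 + 1/18308 = 849820745/18308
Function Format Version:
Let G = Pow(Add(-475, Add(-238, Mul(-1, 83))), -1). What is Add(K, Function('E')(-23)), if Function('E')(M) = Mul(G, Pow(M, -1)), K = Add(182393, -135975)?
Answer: Rational(849820745, 18308) ≈ 46418.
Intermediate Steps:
G = Rational(-1, 796) (G = Pow(Add(-475, Add(-238, -83)), -1) = Pow(Add(-475, -321), -1) = Pow(-796, -1) = Rational(-1, 796) ≈ -0.0012563)
K = 46418
Function('E')(M) = Mul(Rational(-1, 796), Pow(M, -1))
Add(K, Function('E')(-23)) = Add(46418, Mul(Rational(-1, 796), Pow(-23, -1))) = Add(46418, Mul(Rational(-1, 796), Rational(-1, 23))) = Add(46418, Rational(1, 18308)) = Rational(849820745, 18308)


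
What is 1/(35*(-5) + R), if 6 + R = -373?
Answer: -1/554 ≈ -0.0018051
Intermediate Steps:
R = -379 (R = -6 - 373 = -379)
1/(35*(-5) + R) = 1/(35*(-5) - 379) = 1/(-175 - 379) = 1/(-554) = -1/554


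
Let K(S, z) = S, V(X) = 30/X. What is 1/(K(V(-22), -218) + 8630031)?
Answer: 11/94930326 ≈ 1.1587e-7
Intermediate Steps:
1/(K(V(-22), -218) + 8630031) = 1/(30/(-22) + 8630031) = 1/(30*(-1/22) + 8630031) = 1/(-15/11 + 8630031) = 1/(94930326/11) = 11/94930326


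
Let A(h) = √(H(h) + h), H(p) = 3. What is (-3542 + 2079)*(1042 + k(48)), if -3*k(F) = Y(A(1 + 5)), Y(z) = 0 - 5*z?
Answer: -1531761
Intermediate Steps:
A(h) = √(3 + h)
Y(z) = -5*z
k(F) = 5 (k(F) = -(-5)*√(3 + (1 + 5))/3 = -(-5)*√(3 + 6)/3 = -(-5)*√9/3 = -(-5)*3/3 = -⅓*(-15) = 5)
(-3542 + 2079)*(1042 + k(48)) = (-3542 + 2079)*(1042 + 5) = -1463*1047 = -1531761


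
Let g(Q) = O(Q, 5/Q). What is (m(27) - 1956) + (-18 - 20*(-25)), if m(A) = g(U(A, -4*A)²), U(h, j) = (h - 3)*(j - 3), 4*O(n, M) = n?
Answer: 1772750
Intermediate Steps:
O(n, M) = n/4
U(h, j) = (-3 + h)*(-3 + j)
g(Q) = Q/4
m(A) = (9 - 4*A² + 9*A)²/4 (m(A) = (9 - 3*A - (-12)*A + A*(-4*A))²/4 = (9 - 3*A + 12*A - 4*A²)²/4 = (9 - 4*A² + 9*A)²/4)
(m(27) - 1956) + (-18 - 20*(-25)) = ((9 - 4*27² + 9*27)²/4 - 1956) + (-18 - 20*(-25)) = ((9 - 4*729 + 243)²/4 - 1956) + (-18 + 500) = ((9 - 2916 + 243)²/4 - 1956) + 482 = ((¼)*(-2664)² - 1956) + 482 = ((¼)*7096896 - 1956) + 482 = (1774224 - 1956) + 482 = 1772268 + 482 = 1772750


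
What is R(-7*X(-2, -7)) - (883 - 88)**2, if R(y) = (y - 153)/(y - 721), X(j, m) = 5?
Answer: -119452678/189 ≈ -6.3203e+5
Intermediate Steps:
R(y) = (-153 + y)/(-721 + y)
R(-7*X(-2, -7)) - (883 - 88)**2 = (-153 - 7*5)/(-721 - 7*5) - (883 - 88)**2 = (-153 - 35)/(-721 - 35) - 1*795**2 = -188/(-756) - 1*632025 = -1/756*(-188) - 632025 = 47/189 - 632025 = -119452678/189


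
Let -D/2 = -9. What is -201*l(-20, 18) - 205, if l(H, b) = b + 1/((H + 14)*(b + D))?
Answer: -275189/72 ≈ -3822.1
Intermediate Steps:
D = 18 (D = -2*(-9) = 18)
l(H, b) = b + 1/((14 + H)*(18 + b)) (l(H, b) = b + 1/((H + 14)*(b + 18)) = b + 1/((14 + H)*(18 + b)))
-201*l(-20, 18) - 205 = -201*(1 + 14*18² + 252*18 - 20*18² + 18*(-20)*18)/(252 + 14*18 + 18*(-20) - 20*18) - 205 = -201*(1 + 14*324 + 4536 - 20*324 - 6480)/(252 + 252 - 360 - 360) - 205 = -201*(1 + 4536 + 4536 - 6480 - 6480)/(-216) - 205 = -(-67)*(-3887)/72 - 205 = -201*3887/216 - 205 = -260429/72 - 205 = -275189/72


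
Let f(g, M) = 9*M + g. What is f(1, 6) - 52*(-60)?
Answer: 3175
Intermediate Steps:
f(g, M) = g + 9*M
f(1, 6) - 52*(-60) = (1 + 9*6) - 52*(-60) = (1 + 54) + 3120 = 55 + 3120 = 3175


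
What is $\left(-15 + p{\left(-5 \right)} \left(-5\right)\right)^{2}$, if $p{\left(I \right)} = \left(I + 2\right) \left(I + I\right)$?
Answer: $27225$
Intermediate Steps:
$p{\left(I \right)} = 2 I \left(2 + I\right)$ ($p{\left(I \right)} = \left(2 + I\right) 2 I = 2 I \left(2 + I\right)$)
$\left(-15 + p{\left(-5 \right)} \left(-5\right)\right)^{2} = \left(-15 + 2 \left(-5\right) \left(2 - 5\right) \left(-5\right)\right)^{2} = \left(-15 + 2 \left(-5\right) \left(-3\right) \left(-5\right)\right)^{2} = \left(-15 + 30 \left(-5\right)\right)^{2} = \left(-15 - 150\right)^{2} = \left(-165\right)^{2} = 27225$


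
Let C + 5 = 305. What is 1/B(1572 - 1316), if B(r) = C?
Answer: 1/300 ≈ 0.0033333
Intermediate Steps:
C = 300 (C = -5 + 305 = 300)
B(r) = 300
1/B(1572 - 1316) = 1/300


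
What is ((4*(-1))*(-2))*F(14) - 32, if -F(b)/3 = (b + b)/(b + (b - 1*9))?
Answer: -1280/19 ≈ -67.368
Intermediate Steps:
F(b) = -6*b/(-9 + 2*b) (F(b) = -3*(b + b)/(b + (b - 1*9)) = -3*2*b/(b + (b - 9)) = -3*2*b/(b + (-9 + b)) = -3*2*b/(-9 + 2*b) = -6*b/(-9 + 2*b))
((4*(-1))*(-2))*F(14) - 32 = ((4*(-1))*(-2))*(-6*14/(-9 + 2*14)) - 32 = (-4*(-2))*(-6*14/(-9 + 28)) - 32 = 8*(-6*14/19) - 32 = 8*(-6*14*1/19) - 32 = 8*(-84/19) - 32 = -672/19 - 32 = -1280/19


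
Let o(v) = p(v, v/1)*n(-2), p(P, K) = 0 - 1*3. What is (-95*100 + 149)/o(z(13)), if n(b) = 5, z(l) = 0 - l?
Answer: 3117/5 ≈ 623.40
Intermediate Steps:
z(l) = -l
p(P, K) = -3 (p(P, K) = 0 - 3 = -3)
o(v) = -15 (o(v) = -3*5 = -15)
(-95*100 + 149)/o(z(13)) = (-95*100 + 149)/(-15) = (-9500 + 149)*(-1/15) = -9351*(-1/15) = 3117/5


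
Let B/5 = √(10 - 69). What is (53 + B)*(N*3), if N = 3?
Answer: 477 + 45*I*√59 ≈ 477.0 + 345.65*I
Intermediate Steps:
B = 5*I*√59 (B = 5*√(10 - 69) = 5*√(-59) = 5*(I*√59) = 5*I*√59 ≈ 38.406*I)
(53 + B)*(N*3) = (53 + 5*I*√59)*(3*3) = (53 + 5*I*√59)*9 = 477 + 45*I*√59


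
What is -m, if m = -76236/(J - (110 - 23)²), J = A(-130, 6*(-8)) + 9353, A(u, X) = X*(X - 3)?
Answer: 19059/1058 ≈ 18.014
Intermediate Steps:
A(u, X) = X*(-3 + X)
J = 11801 (J = (6*(-8))*(-3 + 6*(-8)) + 9353 = -48*(-3 - 48) + 9353 = -48*(-51) + 9353 = 2448 + 9353 = 11801)
m = -19059/1058 (m = -76236/(11801 - (110 - 23)²) = -76236/(11801 - 1*87²) = -76236/(11801 - 1*7569) = -76236/(11801 - 7569) = -76236/4232 = -76236*1/4232 = -19059/1058 ≈ -18.014)
-m = -1*(-19059/1058) = 19059/1058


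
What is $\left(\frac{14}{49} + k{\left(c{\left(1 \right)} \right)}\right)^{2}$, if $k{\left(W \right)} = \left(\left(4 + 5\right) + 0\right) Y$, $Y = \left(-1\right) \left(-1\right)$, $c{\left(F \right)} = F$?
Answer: $\frac{4225}{49} \approx 86.224$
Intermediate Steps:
$Y = 1$
$k{\left(W \right)} = 9$ ($k{\left(W \right)} = \left(\left(4 + 5\right) + 0\right) 1 = \left(9 + 0\right) 1 = 9 \cdot 1 = 9$)
$\left(\frac{14}{49} + k{\left(c{\left(1 \right)} \right)}\right)^{2} = \left(\frac{14}{49} + 9\right)^{2} = \left(14 \cdot \frac{1}{49} + 9\right)^{2} = \left(\frac{2}{7} + 9\right)^{2} = \left(\frac{65}{7}\right)^{2} = \frac{4225}{49}$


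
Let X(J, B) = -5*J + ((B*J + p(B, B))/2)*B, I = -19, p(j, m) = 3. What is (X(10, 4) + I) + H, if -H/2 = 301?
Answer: -585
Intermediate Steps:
H = -602 (H = -2*301 = -602)
X(J, B) = -5*J + B*(3/2 + B*J/2) (X(J, B) = -5*J + ((B*J + 3)/2)*B = -5*J + ((3 + B*J)*(1/2))*B = -5*J + (3/2 + B*J/2)*B = -5*J + B*(3/2 + B*J/2))
(X(10, 4) + I) + H = ((-5*10 + (3/2)*4 + (1/2)*10*4**2) - 19) - 602 = ((-50 + 6 + (1/2)*10*16) - 19) - 602 = ((-50 + 6 + 80) - 19) - 602 = (36 - 19) - 602 = 17 - 602 = -585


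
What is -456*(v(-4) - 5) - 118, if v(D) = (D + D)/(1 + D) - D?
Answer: -878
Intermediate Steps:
v(D) = -D + 2*D/(1 + D) (v(D) = (2*D)/(1 + D) - D = 2*D/(1 + D) - D = -D + 2*D/(1 + D))
-456*(v(-4) - 5) - 118 = -456*(-4*(1 - 1*(-4))/(1 - 4) - 5) - 118 = -456*(-4*(1 + 4)/(-3) - 5) - 118 = -456*(-4*(-⅓)*5 - 5) - 118 = -456*(20/3 - 5) - 118 = -456*5/3 - 118 = -114*20/3 - 118 = -760 - 118 = -878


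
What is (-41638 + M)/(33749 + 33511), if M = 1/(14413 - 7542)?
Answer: -95364899/154047820 ≈ -0.61906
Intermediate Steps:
M = 1/6871 ≈ 0.00014554
(-41638 + M)/(33749 + 33511) = (-41638 + 1/6871)/(33749 + 33511) = -286094697/6871/67260 = -286094697/6871*1/67260 = -95364899/154047820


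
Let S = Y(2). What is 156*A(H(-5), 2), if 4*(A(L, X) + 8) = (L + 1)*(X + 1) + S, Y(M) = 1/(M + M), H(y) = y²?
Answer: 7215/4 ≈ 1803.8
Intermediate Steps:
Y(M) = 1/(2*M)
S = ¼ (S = (½)/2 = (½)*(½) = ¼ ≈ 0.25000)
A(L, X) = -127/16 + (1 + L)*(1 + X)/4 (A(L, X) = -8 + ((L + 1)*(X + 1) + ¼)/4 = -8 + ((1 + L)*(1 + X) + ¼)/4 = -8 + (¼ + (1 + L)*(1 + X))/4 = -8 + (1/16 + (1 + L)*(1 + X)/4) = -127/16 + (1 + L)*(1 + X)/4)
156*A(H(-5), 2) = 156*(-123/16 + (¼)*(-5)² + (¼)*2 + (¼)*(-5)²*2) = 156*(-123/16 + (¼)*25 + ½ + (¼)*25*2) = 156*(-123/16 + 25/4 + ½ + 25/2) = 156*(185/16) = 7215/4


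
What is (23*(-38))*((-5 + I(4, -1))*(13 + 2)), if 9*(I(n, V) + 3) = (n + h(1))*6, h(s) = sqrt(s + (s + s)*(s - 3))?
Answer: 69920 - 8740*I*sqrt(3) ≈ 69920.0 - 15138.0*I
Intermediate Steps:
h(s) = sqrt(s + 2*s*(-3 + s)) (h(s) = sqrt(s + (2*s)*(-3 + s)) = sqrt(s + 2*s*(-3 + s)))
I(n, V) = -3 + 2*n/3 + 2*I*sqrt(3)/3 (I(n, V) = -3 + ((n + sqrt(1*(-5 + 2*1)))*6)/9 = -3 + ((n + sqrt(1*(-5 + 2)))*6)/9 = -3 + ((n + sqrt(1*(-3)))*6)/9 = -3 + ((n + sqrt(-3))*6)/9 = -3 + ((n + I*sqrt(3))*6)/9 = -3 + (6*n + 6*I*sqrt(3))/9 = -3 + (2*n/3 + 2*I*sqrt(3)/3) = -3 + 2*n/3 + 2*I*sqrt(3)/3)
(23*(-38))*((-5 + I(4, -1))*(13 + 2)) = (23*(-38))*((-5 + (-3 + (2/3)*4 + 2*I*sqrt(3)/3))*(13 + 2)) = -874*(-5 + (-3 + 8/3 + 2*I*sqrt(3)/3))*15 = -874*(-5 + (-1/3 + 2*I*sqrt(3)/3))*15 = -874*(-16/3 + 2*I*sqrt(3)/3)*15 = -874*(-80 + 10*I*sqrt(3)) = 69920 - 8740*I*sqrt(3)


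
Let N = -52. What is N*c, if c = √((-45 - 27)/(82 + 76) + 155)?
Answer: -52*√964511/79 ≈ -646.44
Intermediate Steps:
c = √964511/79 (c = √(-72/158 + 155) = √(-72*1/158 + 155) = √(-36/79 + 155) = √(12209/79) = √964511/79 ≈ 12.432)
N*c = -52*√964511/79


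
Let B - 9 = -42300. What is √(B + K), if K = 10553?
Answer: I*√31738 ≈ 178.15*I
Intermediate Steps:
B = -42291 (B = 9 - 42300 = -42291)
√(B + K) = √(-42291 + 10553) = √(-31738) = I*√31738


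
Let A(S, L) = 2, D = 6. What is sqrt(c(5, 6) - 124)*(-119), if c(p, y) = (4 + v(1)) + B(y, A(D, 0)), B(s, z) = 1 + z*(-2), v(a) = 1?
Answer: -119*I*sqrt(122) ≈ -1314.4*I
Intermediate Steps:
B(s, z) = 1 - 2*z
c(p, y) = 2 (c(p, y) = (4 + 1) + (1 - 2*2) = 5 + (1 - 4) = 5 - 3 = 2)
sqrt(c(5, 6) - 124)*(-119) = sqrt(2 - 124)*(-119) = sqrt(-122)*(-119) = (I*sqrt(122))*(-119) = -119*I*sqrt(122)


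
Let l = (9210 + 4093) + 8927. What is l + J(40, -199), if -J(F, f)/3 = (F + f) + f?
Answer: 23304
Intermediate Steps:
J(F, f) = -6*f - 3*F (J(F, f) = -3*((F + f) + f) = -3*(F + 2*f) = -6*f - 3*F)
l = 22230 (l = 13303 + 8927 = 22230)
l + J(40, -199) = 22230 + (-6*(-199) - 3*40) = 22230 + (1194 - 120) = 22230 + 1074 = 23304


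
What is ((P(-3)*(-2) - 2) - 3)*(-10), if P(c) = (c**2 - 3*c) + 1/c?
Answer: 1210/3 ≈ 403.33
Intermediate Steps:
P(c) = 1/c + c**2 - 3*c
((P(-3)*(-2) - 2) - 3)*(-10) = ((((1 + (-3)**2*(-3 - 3))/(-3))*(-2) - 2) - 3)*(-10) = ((-(1 + 9*(-6))/3*(-2) - 2) - 3)*(-10) = ((-(1 - 54)/3*(-2) - 2) - 3)*(-10) = ((-1/3*(-53)*(-2) - 2) - 3)*(-10) = (((53/3)*(-2) - 2) - 3)*(-10) = ((-106/3 - 2) - 3)*(-10) = (-112/3 - 3)*(-10) = -121/3*(-10) = 1210/3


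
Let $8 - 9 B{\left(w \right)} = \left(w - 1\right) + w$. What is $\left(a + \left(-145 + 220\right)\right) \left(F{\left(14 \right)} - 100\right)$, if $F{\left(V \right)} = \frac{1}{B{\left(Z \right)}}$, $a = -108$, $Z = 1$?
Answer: $\frac{22803}{7} \approx 3257.6$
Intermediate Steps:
$B{\left(w \right)} = 1 - \frac{2 w}{9}$ ($B{\left(w \right)} = \frac{8}{9} - \frac{\left(w - 1\right) + w}{9} = \frac{8}{9} - \frac{\left(-1 + w\right) + w}{9} = \frac{8}{9} - \frac{-1 + 2 w}{9} = \frac{8}{9} - \left(- \frac{1}{9} + \frac{2 w}{9}\right) = 1 - \frac{2 w}{9}$)
$F{\left(V \right)} = \frac{9}{7}$ ($F{\left(V \right)} = \frac{1}{1 - \frac{2}{9}} = \frac{1}{\frac{7}{9}} = \frac{9}{7}$)
$\left(a + \left(-145 + 220\right)\right) \left(F{\left(14 \right)} - 100\right) = \left(-108 + \left(-145 + 220\right)\right) \left(\frac{9}{7} - 100\right) = \left(-108 + 75\right) \left(- \frac{691}{7}\right) = \left(-33\right) \left(- \frac{691}{7}\right) = \frac{22803}{7}$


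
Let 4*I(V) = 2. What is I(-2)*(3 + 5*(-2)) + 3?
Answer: -½ ≈ -0.50000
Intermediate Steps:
I(V) = ½ (I(V) = (¼)*2 = ½)
I(-2)*(3 + 5*(-2)) + 3 = (3 + 5*(-2))/2 + 3 = (3 - 10)/2 + 3 = (½)*(-7) + 3 = -7/2 + 3 = -½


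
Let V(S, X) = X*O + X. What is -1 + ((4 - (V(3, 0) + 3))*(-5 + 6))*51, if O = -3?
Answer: 50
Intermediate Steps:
V(S, X) = -2*X (V(S, X) = X*(-3) + X = -3*X + X = -2*X)
-1 + ((4 - (V(3, 0) + 3))*(-5 + 6))*51 = -1 + ((4 - (-2*0 + 3))*(-5 + 6))*51 = -1 + ((4 - (0 + 3))*1)*51 = -1 + ((4 - 1*3)*1)*51 = -1 + ((4 - 3)*1)*51 = -1 + (1*1)*51 = -1 + 1*51 = -1 + 51 = 50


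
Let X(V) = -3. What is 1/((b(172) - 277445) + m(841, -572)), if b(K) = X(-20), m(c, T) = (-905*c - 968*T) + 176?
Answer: -1/484681 ≈ -2.0632e-6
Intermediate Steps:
m(c, T) = 176 - 968*T - 905*c (m(c, T) = (-968*T - 905*c) + 176 = 176 - 968*T - 905*c)
b(K) = -3
1/((b(172) - 277445) + m(841, -572)) = 1/((-3 - 277445) + (176 - 968*(-572) - 905*841)) = 1/(-277448 + (176 + 553696 - 761105)) = 1/(-277448 - 207233) = 1/(-484681) = -1/484681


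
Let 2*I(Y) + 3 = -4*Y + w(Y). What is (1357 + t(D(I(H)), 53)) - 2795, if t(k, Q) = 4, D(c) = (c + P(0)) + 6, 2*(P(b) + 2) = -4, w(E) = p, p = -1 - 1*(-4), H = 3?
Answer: -1434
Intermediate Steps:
p = 3 (p = -1 + 4 = 3)
w(E) = 3
P(b) = -4 (P(b) = -2 + (1/2)*(-4) = -2 - 2 = -4)
I(Y) = -2*Y (I(Y) = -3/2 + (-4*Y + 3)/2 = -3/2 + (3 - 4*Y)/2 = -3/2 + (3/2 - 2*Y) = -2*Y)
D(c) = 2 + c (D(c) = (c - 4) + 6 = (-4 + c) + 6 = 2 + c)
(1357 + t(D(I(H)), 53)) - 2795 = (1357 + 4) - 2795 = 1361 - 2795 = -1434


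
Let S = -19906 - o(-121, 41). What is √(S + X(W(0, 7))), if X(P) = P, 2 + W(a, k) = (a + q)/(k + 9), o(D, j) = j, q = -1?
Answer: 3*I*√35465/4 ≈ 141.24*I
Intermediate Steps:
W(a, k) = -2 + (-1 + a)/(9 + k) (W(a, k) = -2 + (a - 1)/(k + 9) = -2 + (-1 + a)/(9 + k))
S = -19947 (S = -19906 - 1*41 = -19906 - 41 = -19947)
√(S + X(W(0, 7))) = √(-19947 + (-19 + 0 - 2*7)/(9 + 7)) = √(-19947 + (-19 + 0 - 14)/16) = √(-19947 + (1/16)*(-33)) = √(-19947 - 33/16) = √(-319185/16) = 3*I*√35465/4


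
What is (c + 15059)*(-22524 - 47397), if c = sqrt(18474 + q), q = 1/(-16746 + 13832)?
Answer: -1052940339 - 69921*sqrt(156870046790)/2914 ≈ -1.0624e+9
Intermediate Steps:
q = -1/2914 (q = 1/(-2914) = -1/2914 ≈ -0.00034317)
c = sqrt(156870046790)/2914 (c = sqrt(18474 - 1/2914) = sqrt(53833235/2914) = sqrt(156870046790)/2914 ≈ 135.92)
(c + 15059)*(-22524 - 47397) = (sqrt(156870046790)/2914 + 15059)*(-22524 - 47397) = (15059 + sqrt(156870046790)/2914)*(-69921) = -1052940339 - 69921*sqrt(156870046790)/2914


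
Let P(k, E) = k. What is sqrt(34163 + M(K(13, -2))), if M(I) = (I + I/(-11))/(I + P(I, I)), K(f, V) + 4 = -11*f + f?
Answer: sqrt(4133778)/11 ≈ 184.83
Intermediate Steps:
K(f, V) = -4 - 10*f (K(f, V) = -4 + (-11*f + f) = -4 - 10*f)
M(I) = 5/11 (M(I) = (I + I/(-11))/(I + I) = (I + I*(-1/11))/((2*I)) = (I - I/11)*(1/(2*I)) = (10*I/11)*(1/(2*I)) = 5/11)
sqrt(34163 + M(K(13, -2))) = sqrt(34163 + 5/11) = sqrt(375798/11) = sqrt(4133778)/11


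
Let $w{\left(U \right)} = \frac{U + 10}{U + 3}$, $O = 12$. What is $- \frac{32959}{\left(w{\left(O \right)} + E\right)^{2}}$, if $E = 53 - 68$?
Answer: $- \frac{7415775}{41209} \approx -179.96$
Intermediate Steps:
$E = -15$ ($E = 53 - 68 = -15$)
$w{\left(U \right)} = \frac{10 + U}{3 + U}$
$- \frac{32959}{\left(w{\left(O \right)} + E\right)^{2}} = - \frac{32959}{\left(\frac{10 + 12}{3 + 12} - 15\right)^{2}} = - \frac{32959}{\left(\frac{1}{15} \cdot 22 - 15\right)^{2}} = - \frac{32959}{\left(\frac{22}{15} - 15\right)^{2}} = - \frac{32959}{\left(- \frac{203}{15}\right)^{2}} = - \frac{32959}{\frac{41209}{225}} = \left(-32959\right) \frac{225}{41209} = - \frac{7415775}{41209}$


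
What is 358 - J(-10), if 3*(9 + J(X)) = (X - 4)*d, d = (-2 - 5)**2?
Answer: 1787/3 ≈ 595.67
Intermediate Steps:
d = 49 (d = (-7)**2 = 49)
J(X) = -223/3 + 49*X/3 (J(X) = -9 + ((X - 4)*49)/3 = -9 + ((-4 + X)*49)/3 = -9 + (-196 + 49*X)/3 = -9 + (-196/3 + 49*X/3) = -223/3 + 49*X/3)
358 - J(-10) = 358 - (-223/3 + (49/3)*(-10)) = 358 - (-223/3 - 490/3) = 358 - 1*(-713/3) = 358 + 713/3 = 1787/3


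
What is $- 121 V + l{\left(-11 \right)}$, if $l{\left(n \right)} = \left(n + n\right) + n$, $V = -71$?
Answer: $8558$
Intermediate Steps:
$l{\left(n \right)} = 3 n$ ($l{\left(n \right)} = 2 n + n = 3 n$)
$- 121 V + l{\left(-11 \right)} = \left(-121\right) \left(-71\right) + 3 \left(-11\right) = 8591 - 33 = 8558$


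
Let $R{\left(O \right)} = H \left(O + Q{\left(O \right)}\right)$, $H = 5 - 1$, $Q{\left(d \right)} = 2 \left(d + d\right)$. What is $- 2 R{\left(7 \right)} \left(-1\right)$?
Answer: $280$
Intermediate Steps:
$Q{\left(d \right)} = 4 d$ ($Q{\left(d \right)} = 2 \cdot 2 d = 4 d$)
$H = 4$ ($H = 5 - 1 = 4$)
$R{\left(O \right)} = 20 O$ ($R{\left(O \right)} = 4 \left(O + 4 O\right) = 4 \cdot 5 O = 20 O$)
$- 2 R{\left(7 \right)} \left(-1\right) = - 2 \cdot 20 \cdot 7 \left(-1\right) = \left(-2\right) 140 \left(-1\right) = \left(-280\right) \left(-1\right) = 280$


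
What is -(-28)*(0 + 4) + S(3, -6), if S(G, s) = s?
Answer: 106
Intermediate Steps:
-(-28)*(0 + 4) + S(3, -6) = -(-28)*(0 + 4) - 6 = -(-28)*4 - 6 = -14*(-8) - 6 = 112 - 6 = 106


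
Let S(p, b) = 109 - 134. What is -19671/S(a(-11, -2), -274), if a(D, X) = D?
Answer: 19671/25 ≈ 786.84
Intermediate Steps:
S(p, b) = -25
-19671/S(a(-11, -2), -274) = -19671/(-25) = -19671*(-1/25) = 19671/25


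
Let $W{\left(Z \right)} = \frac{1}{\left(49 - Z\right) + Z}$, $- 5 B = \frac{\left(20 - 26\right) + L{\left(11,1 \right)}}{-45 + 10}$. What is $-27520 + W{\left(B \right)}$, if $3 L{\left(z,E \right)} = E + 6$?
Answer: $- \frac{1348479}{49} \approx -27520.0$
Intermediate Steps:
$L{\left(z,E \right)} = 2 + \frac{E}{3}$ ($L{\left(z,E \right)} = \frac{E + 6}{3} = \frac{6 + E}{3} = 2 + \frac{E}{3}$)
$B = - \frac{11}{525}$ ($B = - \frac{\left(\left(20 - 26\right) + \left(2 + \frac{1}{3} \cdot 1\right)\right) \frac{1}{-45 + 10}}{5} = - \frac{\left(-6 + \left(2 + \frac{1}{3}\right)\right) \frac{1}{-35}}{5} = - \frac{\left(-6 + \frac{7}{3}\right) \left(- \frac{1}{35}\right)}{5} = - \frac{\left(- \frac{11}{3}\right) \left(- \frac{1}{35}\right)}{5} = \left(- \frac{1}{5}\right) \frac{11}{105} = - \frac{11}{525} \approx -0.020952$)
$W{\left(Z \right)} = \frac{1}{49}$
$-27520 + W{\left(B \right)} = -27520 + \frac{1}{49} = - \frac{1348479}{49}$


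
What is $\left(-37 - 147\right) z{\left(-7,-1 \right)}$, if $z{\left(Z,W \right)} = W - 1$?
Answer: $368$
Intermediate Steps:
$z{\left(Z,W \right)} = -1 + W$ ($z{\left(Z,W \right)} = W - 1 = -1 + W$)
$\left(-37 - 147\right) z{\left(-7,-1 \right)} = \left(-37 - 147\right) \left(-1 - 1\right) = \left(-184\right) \left(-2\right) = 368$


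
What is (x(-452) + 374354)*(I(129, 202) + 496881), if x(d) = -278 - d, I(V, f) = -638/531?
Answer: 98816655897344/531 ≈ 1.8610e+11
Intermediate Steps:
I(V, f) = -638/531 (I(V, f) = -638*1/531 = -638/531)
(x(-452) + 374354)*(I(129, 202) + 496881) = ((-278 - 1*(-452)) + 374354)*(-638/531 + 496881) = ((-278 + 452) + 374354)*(263843173/531) = (174 + 374354)*(263843173/531) = 374528*(263843173/531) = 98816655897344/531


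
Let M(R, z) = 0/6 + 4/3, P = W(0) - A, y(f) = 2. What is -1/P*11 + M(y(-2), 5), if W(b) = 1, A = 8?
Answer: 61/21 ≈ 2.9048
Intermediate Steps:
P = -7 (P = 1 - 1*8 = 1 - 8 = -7)
M(R, z) = 4/3 (M(R, z) = 0*(⅙) + 4*(⅓) = 0 + 4/3 = 4/3)
-1/P*11 + M(y(-2), 5) = -1/(-7)*11 + 4/3 = -1*(-⅐)*11 + 4/3 = (⅐)*11 + 4/3 = 11/7 + 4/3 = 61/21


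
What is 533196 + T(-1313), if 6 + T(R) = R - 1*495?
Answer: 531382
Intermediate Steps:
T(R) = -501 + R (T(R) = -6 + (R - 1*495) = -6 + (R - 495) = -6 + (-495 + R) = -501 + R)
533196 + T(-1313) = 533196 + (-501 - 1313) = 533196 - 1814 = 531382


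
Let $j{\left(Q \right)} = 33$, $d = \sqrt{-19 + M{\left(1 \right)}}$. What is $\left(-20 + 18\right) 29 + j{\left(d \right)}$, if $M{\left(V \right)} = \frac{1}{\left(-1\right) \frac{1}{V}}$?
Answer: $-25$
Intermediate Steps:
$M{\left(V \right)} = - V$
$d = 2 i \sqrt{5}$ ($d = \sqrt{-19 - 1} = \sqrt{-20} = 2 i \sqrt{5} \approx 4.4721 i$)
$\left(-20 + 18\right) 29 + j{\left(d \right)} = \left(-20 + 18\right) 29 + 33 = \left(-2\right) 29 + 33 = -58 + 33 = -25$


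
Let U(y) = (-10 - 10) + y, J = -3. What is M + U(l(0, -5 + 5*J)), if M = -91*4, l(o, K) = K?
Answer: -404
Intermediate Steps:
U(y) = -20 + y
M = -364
M + U(l(0, -5 + 5*J)) = -364 + (-20 + (-5 + 5*(-3))) = -364 + (-20 + (-5 - 15)) = -364 + (-20 - 20) = -364 - 40 = -404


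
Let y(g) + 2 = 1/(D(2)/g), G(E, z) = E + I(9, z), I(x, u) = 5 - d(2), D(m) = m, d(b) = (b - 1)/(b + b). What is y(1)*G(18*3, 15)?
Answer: -705/8 ≈ -88.125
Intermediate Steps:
d(b) = (-1 + b)/(2*b) (d(b) = (-1 + b)/((2*b)) = (-1 + b)*(1/(2*b)) = (-1 + b)/(2*b))
I(x, u) = 19/4 (I(x, u) = 5 - (-1 + 2)/(2*2) = 5 - 1/(2*2) = 5 - 1*¼ = 5 - ¼ = 19/4)
G(E, z) = 19/4 + E (G(E, z) = E + 19/4 = 19/4 + E)
y(g) = -2 + g/2 (y(g) = -2 + 1/(2/g) = -2 + g/2)
y(1)*G(18*3, 15) = (-2 + (½)*1)*(19/4 + 18*3) = (-2 + ½)*(19/4 + 54) = -3/2*235/4 = -705/8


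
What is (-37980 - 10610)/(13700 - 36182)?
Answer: 24295/11241 ≈ 2.1613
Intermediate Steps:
(-37980 - 10610)/(13700 - 36182) = -48590/(-22482) = -48590*(-1/22482) = 24295/11241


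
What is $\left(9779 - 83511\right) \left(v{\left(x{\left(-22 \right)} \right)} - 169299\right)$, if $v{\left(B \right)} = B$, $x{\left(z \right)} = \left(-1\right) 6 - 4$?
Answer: $12483491188$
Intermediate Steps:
$x{\left(z \right)} = -10$ ($x{\left(z \right)} = -6 - 4 = -10$)
$\left(9779 - 83511\right) \left(v{\left(x{\left(-22 \right)} \right)} - 169299\right) = \left(9779 - 83511\right) \left(-10 - 169299\right) = \left(-73732\right) \left(-169309\right) = 12483491188$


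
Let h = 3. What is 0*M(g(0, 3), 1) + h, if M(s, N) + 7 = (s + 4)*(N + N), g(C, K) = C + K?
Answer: 3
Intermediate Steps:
M(s, N) = -7 + 2*N*(4 + s) (M(s, N) = -7 + (s + 4)*(N + N) = -7 + (4 + s)*(2*N) = -7 + 2*N*(4 + s))
0*M(g(0, 3), 1) + h = 0*(-7 + 8*1 + 2*1*(0 + 3)) + 3 = 0*(-7 + 8 + 2*1*3) + 3 = 0*(-7 + 8 + 6) + 3 = 0*7 + 3 = 0 + 3 = 3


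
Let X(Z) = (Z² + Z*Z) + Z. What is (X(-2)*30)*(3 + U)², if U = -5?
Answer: 720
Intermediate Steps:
X(Z) = Z + 2*Z² (X(Z) = (Z² + Z²) + Z = 2*Z² + Z = Z + 2*Z²)
(X(-2)*30)*(3 + U)² = (-2*(1 + 2*(-2))*30)*(3 - 5)² = (-2*(1 - 4)*30)*(-2)² = (-2*(-3)*30)*4 = (6*30)*4 = 180*4 = 720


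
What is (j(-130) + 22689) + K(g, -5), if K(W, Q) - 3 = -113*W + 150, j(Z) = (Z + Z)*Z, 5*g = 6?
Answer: 282532/5 ≈ 56506.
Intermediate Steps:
g = 6/5 (g = (⅕)*6 = 6/5 ≈ 1.2000)
j(Z) = 2*Z² (j(Z) = (2*Z)*Z = 2*Z²)
K(W, Q) = 153 - 113*W (K(W, Q) = 3 + (-113*W + 150) = 3 + (150 - 113*W) = 153 - 113*W)
(j(-130) + 22689) + K(g, -5) = (2*(-130)² + 22689) + (153 - 113*6/5) = (2*16900 + 22689) + (153 - 678/5) = (33800 + 22689) + 87/5 = 56489 + 87/5 = 282532/5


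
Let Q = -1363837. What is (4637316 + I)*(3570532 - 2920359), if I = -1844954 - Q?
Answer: 2702248372427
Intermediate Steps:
I = -481117 (I = -1844954 - 1*(-1363837) = -1844954 + 1363837 = -481117)
(4637316 + I)*(3570532 - 2920359) = (4637316 - 481117)*(3570532 - 2920359) = 4156199*650173 = 2702248372427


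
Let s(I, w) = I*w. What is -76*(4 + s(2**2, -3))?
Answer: 608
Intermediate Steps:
-76*(4 + s(2**2, -3)) = -76*(4 + 2**2*(-3)) = -76*(4 + 4*(-3)) = -76*(4 - 12) = -76*(-8) = 608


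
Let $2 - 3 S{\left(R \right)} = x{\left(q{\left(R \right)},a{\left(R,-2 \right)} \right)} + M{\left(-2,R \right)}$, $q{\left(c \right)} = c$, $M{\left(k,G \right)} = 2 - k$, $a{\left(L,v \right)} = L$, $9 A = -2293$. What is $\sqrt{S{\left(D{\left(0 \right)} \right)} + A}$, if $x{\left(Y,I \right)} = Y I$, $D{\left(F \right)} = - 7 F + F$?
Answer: $\frac{11 i \sqrt{19}}{3} \approx 15.983 i$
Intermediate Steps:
$A = - \frac{2293}{9}$ ($A = \frac{1}{9} \left(-2293\right) = - \frac{2293}{9} \approx -254.78$)
$D{\left(F \right)} = - 6 F$
$x{\left(Y,I \right)} = I Y$
$S{\left(R \right)} = - \frac{2}{3} - \frac{R^{2}}{3}$ ($S{\left(R \right)} = \frac{2}{3} - \frac{R R + \left(2 - -2\right)}{3} = \frac{2}{3} - \frac{R^{2} + \left(2 + 2\right)}{3} = \frac{2}{3} - \frac{R^{2} + 4}{3} = \frac{2}{3} - \frac{4 + R^{2}}{3} = \frac{2}{3} - \left(\frac{4}{3} + \frac{R^{2}}{3}\right) = - \frac{2}{3} - \frac{R^{2}}{3}$)
$\sqrt{S{\left(D{\left(0 \right)} \right)} + A} = \sqrt{\left(- \frac{2}{3} - \frac{\left(\left(-6\right) 0\right)^{2}}{3}\right) - \frac{2293}{9}} = \sqrt{\left(- \frac{2}{3} - \frac{0^{2}}{3}\right) - \frac{2293}{9}} = \sqrt{\left(- \frac{2}{3} - 0\right) - \frac{2293}{9}} = \sqrt{\left(- \frac{2}{3} + 0\right) - \frac{2293}{9}} = \sqrt{- \frac{2}{3} - \frac{2293}{9}} = \sqrt{- \frac{2299}{9}} = \frac{11 i \sqrt{19}}{3}$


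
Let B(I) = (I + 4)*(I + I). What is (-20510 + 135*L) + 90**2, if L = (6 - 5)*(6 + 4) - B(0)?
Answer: -11060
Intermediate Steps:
B(I) = 2*I*(4 + I) (B(I) = (4 + I)*(2*I) = 2*I*(4 + I))
L = 10 (L = (6 - 5)*(6 + 4) - 2*0*(4 + 0) = 1*10 - 2*0*4 = 10 - 1*0 = 10 + 0 = 10)
(-20510 + 135*L) + 90**2 = (-20510 + 135*10) + 90**2 = (-20510 + 1350) + 8100 = -19160 + 8100 = -11060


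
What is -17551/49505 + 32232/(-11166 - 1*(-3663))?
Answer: -575776771/123812005 ≈ -4.6504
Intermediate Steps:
-17551/49505 + 32232/(-11166 - 1*(-3663)) = -17551*1/49505 + 32232/(-11166 + 3663) = -17551/49505 + 32232/(-7503) = -17551/49505 + 32232*(-1/7503) = -17551/49505 - 10744/2501 = -575776771/123812005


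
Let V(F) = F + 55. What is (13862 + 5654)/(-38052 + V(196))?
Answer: -19516/37801 ≈ -0.51628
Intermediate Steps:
V(F) = 55 + F
(13862 + 5654)/(-38052 + V(196)) = (13862 + 5654)/(-38052 + (55 + 196)) = 19516/(-38052 + 251) = 19516/(-37801) = 19516*(-1/37801) = -19516/37801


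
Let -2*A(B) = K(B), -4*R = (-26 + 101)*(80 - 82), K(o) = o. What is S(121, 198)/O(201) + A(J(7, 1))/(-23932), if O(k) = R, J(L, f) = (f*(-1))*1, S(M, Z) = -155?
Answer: -2967583/717960 ≈ -4.1334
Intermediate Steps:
J(L, f) = -f (J(L, f) = -f*1 = -f)
R = 75/2 (R = -(-26 + 101)*(80 - 82)/4 = -75*(-2)/4 = -¼*(-150) = 75/2 ≈ 37.500)
O(k) = 75/2
A(B) = -B/2
S(121, 198)/O(201) + A(J(7, 1))/(-23932) = -155/75/2 - (-1)/2/(-23932) = -155*2/75 - ½*(-1)*(-1/23932) = -62/15 + (½)*(-1/23932) = -62/15 - 1/47864 = -2967583/717960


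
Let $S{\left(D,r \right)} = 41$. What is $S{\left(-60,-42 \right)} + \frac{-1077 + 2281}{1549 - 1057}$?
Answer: $\frac{5344}{123} \approx 43.447$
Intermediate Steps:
$S{\left(-60,-42 \right)} + \frac{-1077 + 2281}{1549 - 1057} = 41 + \frac{-1077 + 2281}{1549 - 1057} = 41 + \frac{1204}{492} = 41 + 1204 \cdot \frac{1}{492} = 41 + \frac{301}{123} = \frac{5344}{123}$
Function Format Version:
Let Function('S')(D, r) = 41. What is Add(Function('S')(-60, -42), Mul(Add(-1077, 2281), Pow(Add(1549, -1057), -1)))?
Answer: Rational(5344, 123) ≈ 43.447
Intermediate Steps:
Add(Function('S')(-60, -42), Mul(Add(-1077, 2281), Pow(Add(1549, -1057), -1))) = Add(41, Mul(Add(-1077, 2281), Pow(Add(1549, -1057), -1))) = Add(41, Mul(1204, Pow(492, -1))) = Add(41, Mul(1204, Rational(1, 492))) = Add(41, Rational(301, 123)) = Rational(5344, 123)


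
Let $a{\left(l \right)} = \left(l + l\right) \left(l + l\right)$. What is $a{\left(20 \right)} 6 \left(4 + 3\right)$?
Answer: $67200$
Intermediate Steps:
$a{\left(l \right)} = 4 l^{2}$ ($a{\left(l \right)} = 2 l 2 l = 4 l^{2}$)
$a{\left(20 \right)} 6 \left(4 + 3\right) = 4 \cdot 20^{2} \cdot 6 \left(4 + 3\right) = 4 \cdot 400 \cdot 6 \cdot 7 = 1600 \cdot 42 = 67200$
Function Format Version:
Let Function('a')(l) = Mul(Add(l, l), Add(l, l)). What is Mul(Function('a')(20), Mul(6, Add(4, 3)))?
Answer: 67200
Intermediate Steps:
Function('a')(l) = Mul(4, Pow(l, 2)) (Function('a')(l) = Mul(Mul(2, l), Mul(2, l)) = Mul(4, Pow(l, 2)))
Mul(Function('a')(20), Mul(6, Add(4, 3))) = Mul(Mul(4, Pow(20, 2)), Mul(6, Add(4, 3))) = Mul(Mul(4, 400), Mul(6, 7)) = Mul(1600, 42) = 67200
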